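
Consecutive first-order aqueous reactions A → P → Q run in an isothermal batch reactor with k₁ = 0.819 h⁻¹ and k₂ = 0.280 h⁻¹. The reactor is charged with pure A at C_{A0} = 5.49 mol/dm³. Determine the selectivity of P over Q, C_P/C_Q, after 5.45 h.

0.463

The intermediate concentration in a first-order A→B→C sequence is C_P = k₁C_{A0}(e^(−k₁t) − e^(−k₂t))/(k₂−k₁).
e^(−k₁t) = e^(−0.819×5.45) = e^(−4.464) = 0.01152; e^(−k₂t) = e^(−1.526) = 0.2174.
C_P = 0.819×5.49/(0.280−0.819) × (0.01152−0.2174) = (-8.342)×(-0.2059) = 1.717 mol/dm³.
C_A = C_{A0}e^(−k₁t) = 0.06325 mol/dm³, so C_Q = C_{A0}−C_A−C_P = 3.709 mol/dm³; C_P/C_Q = 0.463.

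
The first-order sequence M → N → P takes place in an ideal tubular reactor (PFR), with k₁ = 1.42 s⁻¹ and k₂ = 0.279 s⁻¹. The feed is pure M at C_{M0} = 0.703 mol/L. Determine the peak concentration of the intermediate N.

At the optimum, C_{N,max}/C_{M0} = (k₁/k₂)^[k₂/(k₂−k₁)].
= (1.42/0.279)^(0.279/(0.279−1.42)) = (5.090)^(-0.2445) = 0.6717.
C_{N,max} = 0.6717×0.703 = 0.472 mol/L.

0.472 mol/L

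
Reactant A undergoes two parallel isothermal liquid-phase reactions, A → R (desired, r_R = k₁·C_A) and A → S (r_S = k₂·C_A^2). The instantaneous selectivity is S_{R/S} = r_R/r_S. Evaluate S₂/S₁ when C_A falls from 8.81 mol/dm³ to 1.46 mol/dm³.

S_{R/S} = (k₁/k₂)·C_A⁻¹, so S₂/S₁ = (C_{A,2}/C_{A,1})⁻¹.
= 8.81/1.46 = 6.03.

6.03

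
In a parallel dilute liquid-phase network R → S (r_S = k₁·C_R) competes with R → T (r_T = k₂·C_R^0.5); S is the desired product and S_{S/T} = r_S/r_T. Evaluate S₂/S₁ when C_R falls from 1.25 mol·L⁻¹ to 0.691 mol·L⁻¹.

0.744

S_{S/T} = (k₁/k₂)·C_R^0.5, so S₂/S₁ = (C_{R,2}/C_{R,1})^0.5.
= (0.691/1.25)^0.5 = (0.5528)^0.5 = 0.744.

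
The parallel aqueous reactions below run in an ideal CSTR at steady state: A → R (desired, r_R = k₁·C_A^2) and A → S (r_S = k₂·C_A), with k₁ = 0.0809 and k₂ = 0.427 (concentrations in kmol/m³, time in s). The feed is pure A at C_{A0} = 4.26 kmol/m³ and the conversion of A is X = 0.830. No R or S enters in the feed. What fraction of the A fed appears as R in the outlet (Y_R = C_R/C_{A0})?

0.100

Exit C_A = C_{A0}(1−X) = 4.26×0.170 = 0.7242 kmol/m³.
A CSTR operates uniformly at the exit composition, giving r_R = 0.04243 and r_S = 0.3092 (each k·C_A^n at C_A = 0.7242).
Fraction of consumed A going to R: r_R/(r_R+r_S) = 0.1207.
C_R = 0.1207·C_{A0}·X = 0.1207×4.26×0.830 = 0.427 kmol/m³; Y_R = C_R/C_{A0} = 0.100.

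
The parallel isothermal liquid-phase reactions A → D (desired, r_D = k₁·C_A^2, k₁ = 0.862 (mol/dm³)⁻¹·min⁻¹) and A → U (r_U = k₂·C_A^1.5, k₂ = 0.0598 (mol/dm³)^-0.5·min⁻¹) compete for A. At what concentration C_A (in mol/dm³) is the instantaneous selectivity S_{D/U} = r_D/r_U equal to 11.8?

0.670 mol/dm³

S_{D/U} = (k₁/k₂)·C_A^0.5 ⇒ C_A = (S·k₂/k₁)^(2).
= (11.8×0.0598/0.862)^(2) = (0.8186)^(2) = 0.670 mol/dm³.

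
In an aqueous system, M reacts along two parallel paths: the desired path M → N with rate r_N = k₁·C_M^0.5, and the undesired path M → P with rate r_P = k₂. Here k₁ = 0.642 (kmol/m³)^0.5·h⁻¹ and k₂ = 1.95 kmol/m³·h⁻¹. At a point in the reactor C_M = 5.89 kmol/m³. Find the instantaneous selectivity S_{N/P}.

0.799

S_{N/P} = r_N/r_P = (k₁·C_M^0.5)/(k₂) = (k₁/k₂)·C_M^0.5.
= (0.642×5.890^0.5) / (1.95) = 1.558/1.950 = 0.799.
Since the desired path is higher order in M, keeping C_M high (PFR or concentrated feed) favours N.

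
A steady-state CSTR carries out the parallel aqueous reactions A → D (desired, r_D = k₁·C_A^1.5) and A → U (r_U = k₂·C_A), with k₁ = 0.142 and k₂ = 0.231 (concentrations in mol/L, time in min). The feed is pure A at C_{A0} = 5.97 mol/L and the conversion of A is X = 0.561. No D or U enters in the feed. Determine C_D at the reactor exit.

1.67 mol/L

Exit C_A = C_{A0}(1−X) = 5.97×0.439 = 2.621 mol/L.
Rates in a CSTR are evaluated at the outlet concentration: r_D = 0.142×2.621^1.5 = 0.6025, r_U = 0.231×2.621 = 0.6054.
Fraction of consumed A going to D: r_D/(r_D+r_U) = 0.4988.
C_D = 0.4988·C_{A0}·X = 0.4988×5.97×0.561 = 1.67 mol/L.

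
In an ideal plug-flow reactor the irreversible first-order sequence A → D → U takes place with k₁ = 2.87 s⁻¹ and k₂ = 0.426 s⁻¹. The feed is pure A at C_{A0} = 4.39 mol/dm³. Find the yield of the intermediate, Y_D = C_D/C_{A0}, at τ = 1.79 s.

0.541

Solving the coupled first-order balances gives C_D(τ) = [k₁/(k₂−k₁)]·C_{A0}·(e^(−k₁τ) − e^(−k₂τ)).
e^(−k₁τ) = e^(−2.87×1.79) = e^(−5.137) = 0.005874; e^(−k₂τ) = e^(−0.7625) = 0.4665.
C_D = 2.87×4.39/(0.426−2.87) × (0.005874−0.4665) = (-5.155)×(-0.4606) = 2.375 mol/dm³.
Y_D = C_D/C_{A0} = 2.375/4.39 = 0.541.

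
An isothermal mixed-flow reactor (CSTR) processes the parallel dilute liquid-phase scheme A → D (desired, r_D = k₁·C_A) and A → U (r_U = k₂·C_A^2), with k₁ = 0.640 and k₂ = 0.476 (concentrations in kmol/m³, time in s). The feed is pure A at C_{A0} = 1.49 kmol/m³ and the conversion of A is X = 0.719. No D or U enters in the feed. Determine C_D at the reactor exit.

Exit C_A = C_{A0}(1−X) = 1.49×0.281 = 0.4187 kmol/m³.
In a CSTR the entire volume is at exit conditions, so r_D = 0.640×0.4187 = 0.2680 and r_U = 0.476×0.4187^2 = 0.08344.
Fraction of consumed A going to D: r_D/(r_D+r_U) = 0.7625.
C_D = 0.7625·C_{A0}·X = 0.7625×1.49×0.719 = 0.817 kmol/m³.

0.817 kmol/m³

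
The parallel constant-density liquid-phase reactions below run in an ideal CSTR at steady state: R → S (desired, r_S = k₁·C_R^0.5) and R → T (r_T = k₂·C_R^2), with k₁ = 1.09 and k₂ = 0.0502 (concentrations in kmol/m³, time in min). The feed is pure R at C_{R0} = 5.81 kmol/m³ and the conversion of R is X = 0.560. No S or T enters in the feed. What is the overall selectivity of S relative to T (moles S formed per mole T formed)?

Exit C_R = C_{R0}(1−X) = 5.81×0.440 = 2.556 kmol/m³.
In a CSTR the entire volume is at exit conditions, so r_S = 1.09×2.556^0.5 = 1.743 and r_T = 0.0502×2.556^2 = 0.3281.
Overall selectivity = C_S/C_T = r_Sτ/(r_Tτ) = r_S/r_T = 5.31.

5.31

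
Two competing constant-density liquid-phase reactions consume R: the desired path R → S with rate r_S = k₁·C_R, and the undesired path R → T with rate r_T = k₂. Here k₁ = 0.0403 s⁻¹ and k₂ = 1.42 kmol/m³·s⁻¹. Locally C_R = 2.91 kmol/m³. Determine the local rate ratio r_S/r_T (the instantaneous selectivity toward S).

S_{S/T} = r_S/r_T = (k₁·C_R)/(k₂) = (k₁/k₂)·C_R.
= (0.0403×2.910) / (1.42) = 0.1173/1.420 = 0.0826.

0.0826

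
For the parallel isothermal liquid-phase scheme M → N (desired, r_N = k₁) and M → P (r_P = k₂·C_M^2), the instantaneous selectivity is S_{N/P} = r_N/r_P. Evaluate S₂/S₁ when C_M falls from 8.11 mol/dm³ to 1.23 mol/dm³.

43.5

S_{N/P} = (k₁/k₂)·C_M^-2, so S₂/S₁ = (C_{M,2}/C_{M,1})^-2.
= (1.23/8.11)^(-2) = (0.1517)^(-2) = 43.5.
Selectivity toward N rises as C_M falls — low-concentration operation is favoured.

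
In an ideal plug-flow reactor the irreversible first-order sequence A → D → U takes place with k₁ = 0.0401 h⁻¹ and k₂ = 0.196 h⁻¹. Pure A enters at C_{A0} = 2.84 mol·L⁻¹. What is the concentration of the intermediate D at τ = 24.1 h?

0.271 mol·L⁻¹

The intermediate concentration in a first-order A→B→C sequence is C_D = k₁C_{A0}(e^(−k₁τ) − e^(−k₂τ))/(k₂−k₁).
e^(−k₁τ) = e^(−0.0401×24.1) = e^(−0.9664) = 0.3804; e^(−k₂τ) = e^(−4.724) = 0.008883.
C_D = 0.0401×2.84/(0.196−0.0401) × (0.3804−0.008883) = 0.7305×0.3716 = 0.2714 mol·L⁻¹.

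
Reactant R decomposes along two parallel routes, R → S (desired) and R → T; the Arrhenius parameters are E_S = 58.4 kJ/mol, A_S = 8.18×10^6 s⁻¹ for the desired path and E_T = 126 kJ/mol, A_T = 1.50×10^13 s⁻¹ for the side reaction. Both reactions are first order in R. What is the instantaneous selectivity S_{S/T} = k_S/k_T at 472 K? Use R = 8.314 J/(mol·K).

16.5

Since both paths have the same order in R, the concentration cancels and S_{S/T} = k_S/k_T = (A_S/A_T)·exp[(E_T−E_S)/(RT)].
(E_T−E_S)/(RT) = (126−58.4)×10³/(8.314×472) = 67600/3924 = 17.23.
k_S/k_T = (8.18×10^6/1.50×10^13)·exp(17.23) = 5.453×10^-7 × 3.029×10^7 = 16.5.
Since E_S < E_T, lowering the temperature improves selectivity toward S.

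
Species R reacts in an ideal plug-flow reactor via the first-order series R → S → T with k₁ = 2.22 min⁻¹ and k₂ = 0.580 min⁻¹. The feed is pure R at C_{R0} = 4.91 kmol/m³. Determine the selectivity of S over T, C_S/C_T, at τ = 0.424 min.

6.68

Solving the coupled first-order balances gives C_S(τ) = [k₁/(k₂−k₁)]·C_{R0}·(e^(−k₁τ) − e^(−k₂τ)).
e^(−k₁τ) = e^(−2.22×0.424) = e^(−0.9413) = 0.3901; e^(−k₂τ) = e^(−0.2459) = 0.7820.
C_S = 2.22×4.91/(0.580−2.22) × (0.3901−0.7820) = (-6.646)×(-0.3919) = 2.604 kmol/m³.
C_R = C_{R0}e^(−k₁τ) = 1.916 kmol/m³, so C_T = C_{R0}−C_R−C_S = 0.3900 kmol/m³; C_S/C_T = 6.68.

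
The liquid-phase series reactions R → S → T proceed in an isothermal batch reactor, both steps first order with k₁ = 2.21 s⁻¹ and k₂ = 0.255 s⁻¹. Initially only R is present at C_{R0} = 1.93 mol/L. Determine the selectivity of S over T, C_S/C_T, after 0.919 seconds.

For first-order series with pure R initially, C_S(t) = k₁C_{R0}/(k₂−k₁)·(e^(−k₁t) − e^(−k₂t)).
e^(−k₁t) = e^(−2.21×0.919) = e^(−2.031) = 0.1312; e^(−k₂t) = e^(−0.2343) = 0.7911.
C_S = 2.21×1.93/(0.255−2.21) × (0.1312−0.7911) = (-2.182)×(-0.6599) = 1.440 mol/L.
C_R = C_{R0}e^(−k₁t) = 0.2532 mol/L, so C_T = C_{R0}−C_R−C_S = 0.2371 mol/L; C_S/C_T = 6.07.

6.07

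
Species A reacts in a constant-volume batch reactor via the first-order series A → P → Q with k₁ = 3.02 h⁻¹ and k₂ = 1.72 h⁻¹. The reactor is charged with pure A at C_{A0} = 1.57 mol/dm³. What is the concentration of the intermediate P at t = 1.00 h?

0.475 mol/dm³

The intermediate concentration in a first-order A→B→C sequence is C_P = k₁C_{A0}(e^(−k₁t) − e^(−k₂t))/(k₂−k₁).
e^(−k₁t) = e^(−3.02×1.00) = e^(−3.020) = 0.04880; e^(−k₂t) = e^(−1.720) = 0.1791.
C_P = 3.02×1.57/(1.72−3.02) × (0.04880−0.1791) = (-3.647)×(-0.1303) = 0.4751 mol/dm³.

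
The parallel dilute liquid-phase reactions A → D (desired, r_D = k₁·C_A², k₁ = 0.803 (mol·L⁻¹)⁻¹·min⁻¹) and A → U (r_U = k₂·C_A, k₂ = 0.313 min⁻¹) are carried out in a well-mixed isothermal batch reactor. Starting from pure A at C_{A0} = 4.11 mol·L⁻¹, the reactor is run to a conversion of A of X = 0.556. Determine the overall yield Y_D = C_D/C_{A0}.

C_A = C_{A0}(1−X) = 1.825 mol·L⁻¹.
Along a PFR/batch, dC_U/dC_A = −r_U/(r_D+r_U) = −k₂/(k₂+k₁·C_A).
Integrating from C_{A0} to C_A: C_U = (0.313/0.803)·ln[(0.313+0.803·4.11)/(0.313+0.803·1.82)] = 0.3898·ln(3.613/1.778) = 0.2763 mol·L⁻¹.
Then C_D = (C_{A0}−C_A) − C_U = 2.285 − 0.2763 = 2.009 mol·L⁻¹.
Y_D = C_D/C_{A0} = 2.009/4.11 = 0.489.

0.489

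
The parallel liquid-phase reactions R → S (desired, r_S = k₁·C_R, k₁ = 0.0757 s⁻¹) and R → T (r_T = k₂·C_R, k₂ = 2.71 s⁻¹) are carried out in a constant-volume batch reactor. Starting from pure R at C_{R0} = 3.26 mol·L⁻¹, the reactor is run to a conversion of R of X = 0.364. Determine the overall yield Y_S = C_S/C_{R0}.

0.00989

C_R = C_{R0}(1−X) = 2.073 mol·L⁻¹.
Both paths are first order in R, so the instantaneous fraction to S is constant: dC_S/d(−C_R) = k₁/(k₁+k₂) = 0.02717.
C_S = 0.02717·(C_{R0}−C_R) = 0.02717×1.187 = 0.0322 mol·L⁻¹.
Y_S = C_S/C_{R0} = 0.03225/3.26 = 0.00989.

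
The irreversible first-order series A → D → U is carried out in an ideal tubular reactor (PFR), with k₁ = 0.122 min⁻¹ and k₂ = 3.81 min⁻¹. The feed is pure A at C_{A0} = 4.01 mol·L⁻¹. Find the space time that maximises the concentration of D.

For first-order series the maximum of C_D occurs at τ_opt = ln(k₂/k₁)/(k₂−k₁).
= ln(3.81/0.122)/(3.81−0.122) = ln(31.23)/3.688 = 3.441/3.688 = 0.933 min.

0.933 min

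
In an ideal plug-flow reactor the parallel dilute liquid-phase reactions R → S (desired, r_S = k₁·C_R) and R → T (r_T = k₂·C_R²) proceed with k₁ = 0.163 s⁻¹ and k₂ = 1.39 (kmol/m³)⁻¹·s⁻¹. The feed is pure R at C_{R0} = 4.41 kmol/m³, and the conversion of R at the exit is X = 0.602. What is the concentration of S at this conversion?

C_R = C_{R0}(1−X) = 1.755 kmol/m³.
Along a PFR/batch, dC_S/dC_R = −r_S/(r_S+r_T) = −k₁/(k₁+k₂·C_R).
Integrating from C_{R0} to C_R: C_S = (0.163/1.39)·ln[(0.163+1.39·4.41)/(0.163+1.39·1.76)] = 0.1173·ln(6.293/2.603) = 0.1035 kmol/m³.

0.104 kmol/m³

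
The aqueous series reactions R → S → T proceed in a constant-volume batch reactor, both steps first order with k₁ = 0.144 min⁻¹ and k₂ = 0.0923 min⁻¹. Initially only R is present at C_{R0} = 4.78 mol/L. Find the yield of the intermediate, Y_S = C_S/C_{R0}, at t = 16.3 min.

For first-order series with pure R initially, C_S(t) = k₁C_{R0}/(k₂−k₁)·(e^(−k₁t) − e^(−k₂t)).
e^(−k₁t) = e^(−0.144×16.3) = e^(−2.347) = 0.09564; e^(−k₂t) = e^(−1.504) = 0.2221.
C_S = 0.144×4.78/(0.0923−0.144) × (0.09564−0.2221) = (-13.31)×(-0.1265) = 1.684 mol/L.
Y_S = C_S/C_{R0} = 1.684/4.78 = 0.352.

0.352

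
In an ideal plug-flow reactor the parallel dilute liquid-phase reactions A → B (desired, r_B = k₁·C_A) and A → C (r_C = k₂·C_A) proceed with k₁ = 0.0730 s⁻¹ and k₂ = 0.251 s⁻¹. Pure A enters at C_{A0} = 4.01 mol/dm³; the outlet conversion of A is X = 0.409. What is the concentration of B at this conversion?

0.370 mol/dm³

C_A = C_{A0}(1−X) = 2.370 mol/dm³.
Both paths are first order in A, so the instantaneous fraction to B is constant: dC_B/d(−C_A) = k₁/(k₁+k₂) = 0.2253.
C_B = 0.2253·(C_{A0}−C_A) = 0.2253×1.640 = 0.370 mol/dm³.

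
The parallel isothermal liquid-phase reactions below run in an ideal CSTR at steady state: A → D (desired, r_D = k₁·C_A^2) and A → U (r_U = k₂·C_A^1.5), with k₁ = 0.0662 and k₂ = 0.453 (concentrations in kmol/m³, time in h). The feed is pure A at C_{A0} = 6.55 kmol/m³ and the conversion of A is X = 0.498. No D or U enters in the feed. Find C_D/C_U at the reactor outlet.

0.265

Exit C_A = C_{A0}(1−X) = 6.55×0.502 = 3.288 kmol/m³.
In a CSTR the entire volume is at exit conditions, so r_D = 0.0662×3.288^2 = 0.7157 and r_U = 0.453×3.288^1.5 = 2.701.
Overall selectivity = C_D/C_U = r_Dτ/(r_Uτ) = r_D/r_U = 0.265.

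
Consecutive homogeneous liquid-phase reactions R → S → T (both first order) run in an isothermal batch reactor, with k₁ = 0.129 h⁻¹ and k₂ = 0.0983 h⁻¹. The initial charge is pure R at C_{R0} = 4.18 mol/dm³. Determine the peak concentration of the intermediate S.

At the optimum, C_{S,max}/C_{R0} = (k₁/k₂)^[k₂/(k₂−k₁)].
= (0.129/0.0983)^(0.0983/(0.0983−0.129)) = (1.312)^(-3.202) = 0.4188.
C_{S,max} = 0.4188×4.18 = 1.75 mol/dm³.

1.75 mol/dm³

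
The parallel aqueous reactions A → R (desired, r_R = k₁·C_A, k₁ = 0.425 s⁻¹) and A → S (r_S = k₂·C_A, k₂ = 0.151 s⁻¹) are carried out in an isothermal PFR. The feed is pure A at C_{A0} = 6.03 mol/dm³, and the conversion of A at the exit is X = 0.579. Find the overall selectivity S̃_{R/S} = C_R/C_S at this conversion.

C_A = C_{A0}(1−X) = 2.539 mol/dm³.
Both paths are first order in A, so the instantaneous fraction to R is constant: dC_R/d(−C_A) = k₁/(k₁+k₂) = 0.7378.
C_R = 0.7378·(C_{A0}−C_A) = 0.7378×3.491 = 2.58 mol/dm³.
C_S = (C_{A0}−C_A)−C_R = 0.9153 mol/dm³; S̃_{R/S} = 2.576/0.9153 = 2.81.

2.81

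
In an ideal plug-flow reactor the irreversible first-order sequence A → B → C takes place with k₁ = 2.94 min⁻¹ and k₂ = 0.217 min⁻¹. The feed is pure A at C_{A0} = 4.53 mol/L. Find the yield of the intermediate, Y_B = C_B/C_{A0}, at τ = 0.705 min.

The intermediate concentration in a first-order A→B→C sequence is C_B = k₁C_{A0}(e^(−k₁τ) − e^(−k₂τ))/(k₂−k₁).
e^(−k₁τ) = e^(−2.94×0.705) = e^(−2.073) = 0.1258; e^(−k₂τ) = e^(−0.1530) = 0.8581.
C_B = 2.94×4.53/(0.217−2.94) × (0.1258−0.8581) = (-4.891)×(-0.7323) = 3.582 mol/L.
Y_B = C_B/C_{A0} = 3.582/4.53 = 0.791.

0.791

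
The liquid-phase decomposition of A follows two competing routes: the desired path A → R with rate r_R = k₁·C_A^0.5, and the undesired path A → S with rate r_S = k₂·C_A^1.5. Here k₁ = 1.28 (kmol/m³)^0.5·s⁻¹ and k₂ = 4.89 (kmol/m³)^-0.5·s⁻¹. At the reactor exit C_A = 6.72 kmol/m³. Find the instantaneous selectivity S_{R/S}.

S_{R/S} = r_R/r_S = (k₁·C_A^0.5)/(k₂·C_A^1.5) = (k₁/k₂)·C_A⁻¹.
= (1.28×6.720^0.5) / (4.89×6.720^1.5) = 3.318/85.18 = 0.0390.
The undesired path is higher order in A, so low C_A (CSTR or dilute feed) favours R.

0.0390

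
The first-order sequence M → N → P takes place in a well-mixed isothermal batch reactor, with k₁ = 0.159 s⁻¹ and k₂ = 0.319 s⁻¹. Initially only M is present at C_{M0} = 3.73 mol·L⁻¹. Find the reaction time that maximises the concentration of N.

4.35 s

Setting dC_N/dt = 0 gives t_opt = ln(k₂/k₁)/(k₂−k₁).
= ln(0.319/0.159)/(0.319−0.159) = ln(2.006)/0.1600 = 0.6963/0.1600 = 4.35 s.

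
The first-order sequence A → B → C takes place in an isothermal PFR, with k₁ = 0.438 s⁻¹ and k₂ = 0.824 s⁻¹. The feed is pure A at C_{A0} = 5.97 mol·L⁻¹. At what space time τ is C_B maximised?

1.64 s

For first-order series the maximum of C_B occurs at τ_opt = ln(k₂/k₁)/(k₂−k₁).
= ln(0.824/0.438)/(0.824−0.438) = ln(1.881)/0.3860 = 0.6320/0.3860 = 1.64 s.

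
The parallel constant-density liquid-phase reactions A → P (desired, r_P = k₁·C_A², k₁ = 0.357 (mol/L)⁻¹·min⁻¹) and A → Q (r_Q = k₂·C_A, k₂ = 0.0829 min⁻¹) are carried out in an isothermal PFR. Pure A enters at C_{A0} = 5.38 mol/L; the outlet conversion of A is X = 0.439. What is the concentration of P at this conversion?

C_A = C_{A0}(1−X) = 3.018 mol/L.
Along a PFR/batch, dC_Q/dC_A = −r_Q/(r_P+r_Q) = −k₂/(k₂+k₁·C_A).
Integrating from C_{A0} to C_A: C_Q = (0.0829/0.357)·ln[(0.0829+0.357·5.38)/(0.0829+0.357·3.02)] = 0.2322·ln(2.004/1.160) = 0.1268 mol/L.
Then C_P = (C_{A0}−C_A) − C_Q = 2.362 − 0.1268 = 2.235 mol/L.

2.23 mol/L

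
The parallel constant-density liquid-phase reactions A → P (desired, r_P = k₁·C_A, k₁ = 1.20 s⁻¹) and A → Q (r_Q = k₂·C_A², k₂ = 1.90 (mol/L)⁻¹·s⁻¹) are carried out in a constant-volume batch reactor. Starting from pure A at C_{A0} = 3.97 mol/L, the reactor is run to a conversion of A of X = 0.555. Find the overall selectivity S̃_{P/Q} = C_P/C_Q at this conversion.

C_A = C_{A0}(1−X) = 1.767 mol/L.
Along a PFR/batch, dC_P/dC_A = −r_P/(r_P+r_Q) = −k₁/(k₁+k₂·C_A).
Integrating from C_{A0} to C_A: C_P = (1.20/1.90)·ln[(1.20+1.90·3.97)/(1.20+1.90·1.77)] = 0.6316·ln(8.743/4.557) = 0.4116 mol/L.
C_Q = (C_{A0}−C_A)−C_P = 1.792 mol/L; S̃_{P/Q} = 0.4116/1.792 = 0.230.

0.230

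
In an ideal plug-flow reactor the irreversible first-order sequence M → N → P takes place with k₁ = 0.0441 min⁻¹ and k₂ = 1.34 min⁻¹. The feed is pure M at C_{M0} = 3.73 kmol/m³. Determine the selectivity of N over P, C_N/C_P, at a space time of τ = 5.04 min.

For first-order series with pure M initially, C_N(τ) = k₁C_{M0}/(k₂−k₁)·(e^(−k₁τ) − e^(−k₂τ)).
e^(−k₁τ) = e^(−0.0441×5.04) = e^(−0.2223) = 0.8007; e^(−k₂τ) = e^(−6.754) = 0.001167.
C_N = 0.0441×3.73/(1.34−0.0441) × (0.8007−0.001167) = 0.1269×0.7995 = 0.1015 kmol/m³.
C_M = C_{M0}e^(−k₁τ) = 2.987 kmol/m³, so C_P = C_{M0}−C_M−C_N = 0.6419 kmol/m³; C_N/C_P = 0.158.

0.158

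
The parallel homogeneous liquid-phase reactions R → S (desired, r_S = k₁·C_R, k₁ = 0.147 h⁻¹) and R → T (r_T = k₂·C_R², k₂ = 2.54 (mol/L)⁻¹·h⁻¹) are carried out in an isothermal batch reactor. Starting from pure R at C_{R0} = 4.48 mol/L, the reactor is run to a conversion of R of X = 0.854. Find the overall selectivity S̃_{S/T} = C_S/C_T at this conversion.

0.0288

C_R = C_{R0}(1−X) = 0.6541 mol/L.
Along a PFR/batch, dC_S/dC_R = −r_S/(r_S+r_T) = −k₁/(k₁+k₂·C_R).
Integrating from C_{R0} to C_R: C_S = (0.147/2.54)·ln[(0.147+2.54·4.48)/(0.147+2.54·0.654)] = 0.05787·ln(11.53/1.808) = 0.1072 mol/L.
C_T = (C_{R0}−C_R)−C_S = 3.719 mol/L; S̃_{S/T} = 0.1072/3.719 = 0.0288.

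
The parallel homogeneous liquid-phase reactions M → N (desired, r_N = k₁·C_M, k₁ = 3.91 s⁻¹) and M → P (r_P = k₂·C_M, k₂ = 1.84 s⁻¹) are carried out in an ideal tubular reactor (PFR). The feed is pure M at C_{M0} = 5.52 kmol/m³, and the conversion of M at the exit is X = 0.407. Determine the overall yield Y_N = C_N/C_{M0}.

C_M = C_{M0}(1−X) = 3.273 kmol/m³.
Both paths are first order in M, so the instantaneous fraction to N is constant: dC_N/d(−C_M) = k₁/(k₁+k₂) = 0.6800.
C_N = 0.6800·(C_{M0}−C_M) = 0.6800×2.247 = 1.53 kmol/m³.
Y_N = C_N/C_{M0} = 1.528/5.52 = 0.277.

0.277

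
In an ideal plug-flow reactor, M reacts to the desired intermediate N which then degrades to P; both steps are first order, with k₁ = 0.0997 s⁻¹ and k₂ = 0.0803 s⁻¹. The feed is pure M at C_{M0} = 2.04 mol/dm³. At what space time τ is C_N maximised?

11.2 s

The intermediate peaks when r₁ = r₂, i.e. k₁e^(−k₁τ) = k₂e^(−k₂τ), giving τ_opt = ln(k₂/k₁)/(k₂−k₁).
= ln(0.0803/0.0997)/(0.0803−0.0997) = ln(0.8054)/-0.01940 = -0.2164/-0.01940 = 11.2 s.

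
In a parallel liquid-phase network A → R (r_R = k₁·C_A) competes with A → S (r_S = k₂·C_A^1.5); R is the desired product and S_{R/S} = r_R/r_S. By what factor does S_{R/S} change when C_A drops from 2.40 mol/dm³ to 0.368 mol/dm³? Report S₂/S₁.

2.55

S_{R/S} = (k₁/k₂)·C_A^-0.5, so S₂/S₁ = (C_{A,2}/C_{A,1})^-0.5.
= (0.368/2.40)^(-0.5) = (0.1533)^(-0.5) = 2.55.
Selectivity toward R rises as C_A falls — low-concentration operation is favoured.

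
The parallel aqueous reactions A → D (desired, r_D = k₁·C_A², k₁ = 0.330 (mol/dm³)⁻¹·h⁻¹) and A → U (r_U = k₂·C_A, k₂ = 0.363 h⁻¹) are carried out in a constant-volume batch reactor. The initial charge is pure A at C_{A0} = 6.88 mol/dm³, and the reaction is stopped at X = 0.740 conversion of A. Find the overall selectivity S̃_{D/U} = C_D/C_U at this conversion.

3.56

C_A = C_{A0}(1−X) = 1.789 mol/dm³.
Along a PFR/batch, dC_U/dC_A = −r_U/(r_D+r_U) = −k₂/(k₂+k₁·C_A).
Integrating from C_{A0} to C_A: C_U = (0.363/0.330)·ln[(0.363+0.330·6.88)/(0.363+0.330·1.79)] = 1.100·ln(2.633/0.9533) = 1.118 mol/dm³.
Then C_D = (C_{A0}−C_A) − C_U = 5.091 − 1.118 = 3.973 mol/dm³.
S̃_{D/U} = C_D/C_U = 3.973/1.118 = 3.56.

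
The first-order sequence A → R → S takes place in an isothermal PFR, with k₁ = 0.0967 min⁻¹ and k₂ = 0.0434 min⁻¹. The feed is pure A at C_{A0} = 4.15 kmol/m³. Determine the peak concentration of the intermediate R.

For a first-order series the maximum intermediate yield is C_{R,max}/C_{A0} = (k₁/k₂)^[k₂/(k₂−k₁)].
= (0.0967/0.0434)^(0.0434/(0.0434−0.0967)) = (2.228)^(-0.8143) = 0.5208.
C_{R,max} = 0.5208×4.15 = 2.16 kmol/m³.

2.16 kmol/m³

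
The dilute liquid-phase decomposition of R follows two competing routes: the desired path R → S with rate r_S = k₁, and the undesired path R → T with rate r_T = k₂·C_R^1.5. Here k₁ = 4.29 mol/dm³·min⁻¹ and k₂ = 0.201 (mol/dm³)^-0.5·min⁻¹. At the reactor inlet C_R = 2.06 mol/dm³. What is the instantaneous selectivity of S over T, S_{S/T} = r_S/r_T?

S_{S/T} = r_S/r_T = (k₁)/(k₂·C_R^1.5) = (k₁/k₂)·C_R^-1.5.
= (4.29) / (0.201×2.060^1.5) = 4.290/0.5943 = 7.22.
The undesired path is higher order in R, so low C_R (CSTR or dilute feed) favours S.

7.22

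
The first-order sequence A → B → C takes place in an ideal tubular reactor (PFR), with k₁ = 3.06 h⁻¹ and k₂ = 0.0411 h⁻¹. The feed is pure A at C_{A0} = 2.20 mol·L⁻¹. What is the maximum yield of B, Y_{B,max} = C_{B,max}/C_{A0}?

For a first-order series the maximum intermediate yield is C_{B,max}/C_{A0} = (k₁/k₂)^[k₂/(k₂−k₁)].
= (3.06/0.0411)^(0.0411/(0.0411−3.06)) = (74.45)^(-0.01361) = 0.9430.

0.943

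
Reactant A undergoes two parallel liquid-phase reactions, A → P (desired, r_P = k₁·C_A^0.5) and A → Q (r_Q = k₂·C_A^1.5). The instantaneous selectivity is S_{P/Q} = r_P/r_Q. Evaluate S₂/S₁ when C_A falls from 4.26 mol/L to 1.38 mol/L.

S_{P/Q} = (k₁/k₂)·C_A⁻¹, so S₂/S₁ = (C_{A,2}/C_{A,1})⁻¹.
= 4.26/1.38 = 3.09.
Selectivity toward P rises as C_A falls — low-concentration operation is favoured.

3.09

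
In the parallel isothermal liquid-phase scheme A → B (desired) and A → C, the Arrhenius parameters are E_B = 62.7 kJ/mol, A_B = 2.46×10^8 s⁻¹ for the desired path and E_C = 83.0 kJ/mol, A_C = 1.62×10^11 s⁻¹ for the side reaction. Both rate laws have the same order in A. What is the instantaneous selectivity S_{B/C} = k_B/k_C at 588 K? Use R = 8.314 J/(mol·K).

0.0966

Since both paths have the same order in A, the concentration cancels and S_{B/C} = k_B/k_C = (A_B/A_C)·exp[(E_C−E_B)/(RT)].
(E_C−E_B)/(RT) = (83.0−62.7)×10³/(8.314×588) = 20300/4889 = 4.152.
k_B/k_C = (2.46×10^8/1.62×10^11)·exp(4.152) = 0.001519 × 63.59 = 0.0966.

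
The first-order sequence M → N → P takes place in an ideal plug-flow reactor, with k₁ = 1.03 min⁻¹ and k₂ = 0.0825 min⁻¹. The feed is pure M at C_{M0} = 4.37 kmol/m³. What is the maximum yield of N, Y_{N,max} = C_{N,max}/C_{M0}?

Evaluating C_N at τ_opt = ln(k₂/k₁)/(k₂−k₁) gives C_{N,max}/C_{M0} = (k₁/k₂)^[k₂/(k₂−k₁)].
= (1.03/0.0825)^(0.0825/(0.0825−1.03)) = (12.48)^(-0.08707) = 0.8027.

0.803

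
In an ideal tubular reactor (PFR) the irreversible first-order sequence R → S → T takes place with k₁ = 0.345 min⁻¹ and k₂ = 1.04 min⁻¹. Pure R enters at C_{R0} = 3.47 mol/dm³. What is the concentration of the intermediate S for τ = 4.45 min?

For first-order series with pure R initially, C_S(τ) = k₁C_{R0}/(k₂−k₁)·(e^(−k₁τ) − e^(−k₂τ)).
e^(−k₁τ) = e^(−0.345×4.45) = e^(−1.535) = 0.2154; e^(−k₂τ) = e^(−4.628) = 0.009774.
C_S = 0.345×3.47/(1.04−0.345) × (0.2154−0.009774) = 1.723×0.2056 = 0.3542 mol/dm³.

0.354 mol/dm³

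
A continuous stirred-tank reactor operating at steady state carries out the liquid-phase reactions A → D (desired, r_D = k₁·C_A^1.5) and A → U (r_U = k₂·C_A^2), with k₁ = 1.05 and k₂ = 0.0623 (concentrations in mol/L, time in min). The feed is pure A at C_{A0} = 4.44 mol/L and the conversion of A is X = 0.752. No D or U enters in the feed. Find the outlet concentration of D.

Exit C_A = C_{A0}(1−X) = 4.44×0.248 = 1.101 mol/L.
Rates in a CSTR are evaluated at the outlet concentration: r_D = 1.05×1.101^1.5 = 1.213, r_U = 0.0623×1.101^2 = 0.07554.
Fraction of consumed A going to D: r_D/(r_D+r_U) = 0.9414.
C_D = 0.9414·C_{A0}·X = 0.9414×4.44×0.752 = 3.14 mol/L.

3.14 mol/L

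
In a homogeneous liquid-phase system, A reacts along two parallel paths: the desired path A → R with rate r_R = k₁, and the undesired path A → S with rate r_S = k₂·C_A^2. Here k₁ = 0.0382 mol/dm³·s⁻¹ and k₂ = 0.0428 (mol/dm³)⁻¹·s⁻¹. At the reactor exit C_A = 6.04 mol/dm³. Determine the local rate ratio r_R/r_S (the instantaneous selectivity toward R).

S_{R/S} = r_R/r_S = (k₁)/(k₂·C_A^2) = (k₁/k₂)·C_A^-2.
= (0.0382) / (0.0428×6.040^2) = 0.03820/1.561 = 0.0245.

0.0245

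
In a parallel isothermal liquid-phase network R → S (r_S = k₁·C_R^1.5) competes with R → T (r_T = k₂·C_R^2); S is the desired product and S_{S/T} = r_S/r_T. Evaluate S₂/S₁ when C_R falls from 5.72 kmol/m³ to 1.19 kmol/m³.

S_{S/T} = (k₁/k₂)·C_R^-0.5, so S₂/S₁ = (C_{R,2}/C_{R,1})^-0.5.
= (1.19/5.72)^(-0.5) = (0.2080)^(-0.5) = 2.19.
Selectivity toward S rises as C_R falls — low-concentration operation is favoured.

2.19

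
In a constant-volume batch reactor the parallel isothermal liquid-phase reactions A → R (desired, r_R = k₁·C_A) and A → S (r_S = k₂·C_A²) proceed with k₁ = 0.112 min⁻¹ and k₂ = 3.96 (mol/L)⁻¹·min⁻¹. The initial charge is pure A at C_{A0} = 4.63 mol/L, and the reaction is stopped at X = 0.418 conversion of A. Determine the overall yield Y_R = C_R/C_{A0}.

0.00328

C_A = C_{A0}(1−X) = 2.695 mol/L.
Along a PFR/batch, dC_R/dC_A = −r_R/(r_R+r_S) = −k₁/(k₁+k₂·C_A).
Integrating from C_{A0} to C_A: C_R = (0.112/3.96)·ln[(0.112+3.96·4.63)/(0.112+3.96·2.69)] = 0.02828·ln(18.45/10.78) = 0.01519 mol/L.
Y_R = C_R/C_{A0} = 0.01519/4.63 = 0.00328.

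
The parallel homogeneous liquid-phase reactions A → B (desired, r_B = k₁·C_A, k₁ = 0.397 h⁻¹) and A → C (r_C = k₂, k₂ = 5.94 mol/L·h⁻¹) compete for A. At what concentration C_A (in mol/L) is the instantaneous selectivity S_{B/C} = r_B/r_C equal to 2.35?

35.2 mol/L

S_{B/C} = (k₁/k₂)·C_A ⇒ C_A = S·k₂/k₁.
= 2.35×5.94/0.397 = 35.2 mol/L.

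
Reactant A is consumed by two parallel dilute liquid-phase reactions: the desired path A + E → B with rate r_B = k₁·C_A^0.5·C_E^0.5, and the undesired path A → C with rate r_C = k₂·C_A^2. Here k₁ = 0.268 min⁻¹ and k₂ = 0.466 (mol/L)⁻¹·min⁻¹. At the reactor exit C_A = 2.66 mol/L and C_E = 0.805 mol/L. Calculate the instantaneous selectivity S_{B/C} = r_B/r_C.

S_{B/C} = r_B/r_C = (k₁·C_A^0.5·C_E^0.5)/(k₂·C_A^2) = (k₁/k₂)·C_A^-1.5·C_E^0.5.
= (0.268×2.660^0.5×0.8050^0.5) / (0.466×2.660^2) = 0.3922/3.297 = 0.119.

0.119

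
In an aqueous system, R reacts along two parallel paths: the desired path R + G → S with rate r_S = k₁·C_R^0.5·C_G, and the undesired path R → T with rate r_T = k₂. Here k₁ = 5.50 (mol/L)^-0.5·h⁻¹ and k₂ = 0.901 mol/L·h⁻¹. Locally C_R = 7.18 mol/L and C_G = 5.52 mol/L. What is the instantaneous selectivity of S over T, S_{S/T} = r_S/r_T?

90.3

S_{S/T} = r_S/r_T = (k₁·C_R^0.5·C_G)/(k₂) = (k₁/k₂)·C_R^0.5·C_G.
= (5.50×7.180^0.5×5.520) / (0.901) = 81.35/0.9010 = 90.3.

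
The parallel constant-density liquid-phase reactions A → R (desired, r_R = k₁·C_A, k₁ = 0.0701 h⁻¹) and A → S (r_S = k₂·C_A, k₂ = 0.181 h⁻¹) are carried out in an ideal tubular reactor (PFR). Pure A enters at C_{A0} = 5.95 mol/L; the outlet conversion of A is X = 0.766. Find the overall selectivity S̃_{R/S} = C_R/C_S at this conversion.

0.387

C_A = C_{A0}(1−X) = 1.392 mol/L.
Both paths are first order in A, so the instantaneous fraction to R is constant: dC_R/d(−C_A) = k₁/(k₁+k₂) = 0.2792.
C_R = 0.2792·(C_{A0}−C_A) = 0.2792×4.558 = 1.27 mol/L.
C_S = (C_{A0}−C_A)−C_R = 3.285 mol/L; S̃_{R/S} = 1.272/3.285 = 0.387.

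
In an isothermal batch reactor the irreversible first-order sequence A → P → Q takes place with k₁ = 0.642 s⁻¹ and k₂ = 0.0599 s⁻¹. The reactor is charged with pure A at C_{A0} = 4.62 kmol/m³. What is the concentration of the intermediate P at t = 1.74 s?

2.92 kmol/m³

Solving the coupled first-order balances gives C_P(t) = [k₁/(k₂−k₁)]·C_{A0}·(e^(−k₁t) − e^(−k₂t)).
e^(−k₁t) = e^(−0.642×1.74) = e^(−1.117) = 0.3272; e^(−k₂t) = e^(−0.1042) = 0.9010.
C_P = 0.642×4.62/(0.0599−0.642) × (0.3272−0.9010) = (-5.095)×(-0.5738) = 2.924 kmol/m³.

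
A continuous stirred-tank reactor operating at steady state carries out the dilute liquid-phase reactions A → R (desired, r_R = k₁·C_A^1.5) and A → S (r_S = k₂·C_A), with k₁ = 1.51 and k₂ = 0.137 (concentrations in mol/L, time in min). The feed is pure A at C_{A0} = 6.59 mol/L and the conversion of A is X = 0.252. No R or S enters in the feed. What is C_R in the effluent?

Exit C_A = C_{A0}(1−X) = 6.59×0.748 = 4.929 mol/L.
A CSTR operates uniformly at the exit composition, giving r_R = 16.53 and r_S = 0.6753 (each k·C_A^n at C_A = 4.929).
Fraction of consumed A going to R: r_R/(r_R+r_S) = 0.9607.
C_R = 0.9607·C_{A0}·X = 0.9607×6.59×0.252 = 1.60 mol/L.

1.60 mol/L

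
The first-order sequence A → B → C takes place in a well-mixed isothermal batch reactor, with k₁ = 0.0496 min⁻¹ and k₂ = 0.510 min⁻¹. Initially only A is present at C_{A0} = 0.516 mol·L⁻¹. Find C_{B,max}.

0.0390 mol·L⁻¹

Evaluating C_B at t_opt = ln(k₂/k₁)/(k₂−k₁) gives C_{B,max}/C_{A0} = (k₁/k₂)^[k₂/(k₂−k₁)].
= (0.0496/0.510)^(0.510/(0.510−0.0496)) = (0.09725)^(1.108) = 0.07566.
C_{B,max} = 0.07566×0.516 = 0.0390 mol·L⁻¹.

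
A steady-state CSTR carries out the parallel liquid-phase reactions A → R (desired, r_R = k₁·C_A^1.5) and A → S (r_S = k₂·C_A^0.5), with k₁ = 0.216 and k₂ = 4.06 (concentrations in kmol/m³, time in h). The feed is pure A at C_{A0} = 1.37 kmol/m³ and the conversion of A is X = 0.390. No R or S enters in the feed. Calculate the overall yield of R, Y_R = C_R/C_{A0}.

Exit C_A = C_{A0}(1−X) = 1.37×0.610 = 0.8357 kmol/m³.
In a CSTR the entire volume is at exit conditions, so r_R = 0.216×0.8357^1.5 = 0.1650 and r_S = 4.06×0.8357^0.5 = 3.712.
Fraction of consumed A going to R: r_R/(r_R+r_S) = 0.04257.
C_R = 0.04257·C_{A0}·X = 0.04257×1.37×0.390 = 0.0227 kmol/m³; Y_R = C_R/C_{A0} = 0.0166.

0.0166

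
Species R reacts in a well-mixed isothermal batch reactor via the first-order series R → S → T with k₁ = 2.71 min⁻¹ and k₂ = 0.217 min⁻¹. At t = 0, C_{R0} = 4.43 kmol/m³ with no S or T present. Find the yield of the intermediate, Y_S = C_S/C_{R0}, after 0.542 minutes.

0.716

Solving the coupled first-order balances gives C_S(t) = [k₁/(k₂−k₁)]·C_{R0}·(e^(−k₁t) − e^(−k₂t)).
e^(−k₁t) = e^(−2.71×0.542) = e^(−1.469) = 0.2302; e^(−k₂t) = e^(−0.1176) = 0.8890.
C_S = 2.71×4.43/(0.217−2.71) × (0.2302−0.8890) = (-4.816)×(-0.6588) = 3.173 kmol/m³.
Y_S = C_S/C_{R0} = 3.173/4.43 = 0.716.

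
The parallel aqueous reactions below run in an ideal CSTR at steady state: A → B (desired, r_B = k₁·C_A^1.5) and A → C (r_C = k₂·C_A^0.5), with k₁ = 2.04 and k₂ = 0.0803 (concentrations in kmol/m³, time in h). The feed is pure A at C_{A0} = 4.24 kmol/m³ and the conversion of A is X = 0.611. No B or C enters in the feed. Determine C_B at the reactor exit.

Exit C_A = C_{A0}(1−X) = 4.24×0.389 = 1.649 kmol/m³.
Rates in a CSTR are evaluated at the outlet concentration: r_B = 2.04×1.649^1.5 = 4.321, r_C = 0.0803×1.649^0.5 = 0.1031.
Fraction of consumed A going to B: r_B/(r_B+r_C) = 0.9767.
C_B = 0.9767·C_{A0}·X = 0.9767×4.24×0.611 = 2.53 kmol/m³.

2.53 kmol/m³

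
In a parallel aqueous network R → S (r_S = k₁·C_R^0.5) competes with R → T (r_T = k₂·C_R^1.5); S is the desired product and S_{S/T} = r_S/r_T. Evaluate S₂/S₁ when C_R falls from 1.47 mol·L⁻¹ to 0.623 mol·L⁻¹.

S_{S/T} = (k₁/k₂)·C_R⁻¹, so S₂/S₁ = (C_{R,2}/C_{R,1})⁻¹.
= 1.47/0.623 = 2.36.

2.36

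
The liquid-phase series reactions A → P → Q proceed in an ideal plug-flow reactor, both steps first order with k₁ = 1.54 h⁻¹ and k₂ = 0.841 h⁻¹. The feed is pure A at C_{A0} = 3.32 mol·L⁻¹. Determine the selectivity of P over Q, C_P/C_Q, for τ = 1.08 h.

The intermediate concentration in a first-order A→B→C sequence is C_P = k₁C_{A0}(e^(−k₁τ) − e^(−k₂τ))/(k₂−k₁).
e^(−k₁τ) = e^(−1.54×1.08) = e^(−1.663) = 0.1895; e^(−k₂τ) = e^(−0.9083) = 0.4032.
C_P = 1.54×3.32/(0.841−1.54) × (0.1895−0.4032) = (-7.314)×(-0.2137) = 1.563 mol·L⁻¹.
C_A = C_{A0}e^(−k₁τ) = 0.6292 mol·L⁻¹, so C_Q = C_{A0}−C_A−C_P = 1.128 mol·L⁻¹; C_P/C_Q = 1.39.

1.39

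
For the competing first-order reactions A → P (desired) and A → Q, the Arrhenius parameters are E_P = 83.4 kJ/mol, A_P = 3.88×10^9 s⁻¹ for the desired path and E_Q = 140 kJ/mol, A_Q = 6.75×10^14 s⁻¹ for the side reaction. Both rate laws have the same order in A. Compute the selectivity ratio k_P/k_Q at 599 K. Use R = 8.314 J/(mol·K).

With equal orders, S_{P/Q} = k_P/k_Q = (A_P/A_Q)·exp[(E_Q−E_P)/(RT)].
(E_Q−E_P)/(RT) = (140−83.4)×10³/(8.314×599) = 56600/4980 = 11.37.
k_P/k_Q = (3.88×10^9/6.75×10^14)·exp(11.37) = 5.748×10^-6 × 86272 = 0.496.
Since E_P < E_Q, lowering the temperature improves selectivity toward P.

0.496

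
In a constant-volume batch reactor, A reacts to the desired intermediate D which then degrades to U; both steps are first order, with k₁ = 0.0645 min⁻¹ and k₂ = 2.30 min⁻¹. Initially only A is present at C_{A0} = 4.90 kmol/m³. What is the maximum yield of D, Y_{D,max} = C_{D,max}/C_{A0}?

For a first-order series the maximum intermediate yield is C_{D,max}/C_{A0} = (k₁/k₂)^[k₂/(k₂−k₁)].
= (0.0645/2.30)^(2.30/(2.30−0.0645)) = (0.02804)^(1.029) = 0.02530.

0.0253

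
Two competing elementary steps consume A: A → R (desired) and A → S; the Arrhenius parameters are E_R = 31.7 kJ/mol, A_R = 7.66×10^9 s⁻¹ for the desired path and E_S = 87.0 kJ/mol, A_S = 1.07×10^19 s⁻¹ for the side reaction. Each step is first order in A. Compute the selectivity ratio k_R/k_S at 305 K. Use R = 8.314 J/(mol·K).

2.12

k_R/k_S = (A_R/A_S)·exp[−(E_R−E_S)/(RT)] = (A_R/A_S)·exp[(E_S−E_R)/(RT)].
(E_S−E_R)/(RT) = (87.0−31.7)×10³/(8.314×305) = 55300/2536 = 21.81.
k_R/k_S = (7.66×10^9/1.07×10^19)·exp(21.81) = 7.159×10^-10 × 2.959×10^9 = 2.12.
Since E_R < E_S, lowering the temperature improves selectivity toward R.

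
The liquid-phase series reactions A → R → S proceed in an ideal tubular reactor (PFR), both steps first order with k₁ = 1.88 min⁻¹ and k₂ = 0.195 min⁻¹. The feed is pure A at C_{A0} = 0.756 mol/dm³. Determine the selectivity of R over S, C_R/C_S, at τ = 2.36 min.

Solving the coupled first-order balances gives C_R(τ) = [k₁/(k₂−k₁)]·C_{A0}·(e^(−k₁τ) − e^(−k₂τ)).
e^(−k₁τ) = e^(−1.88×2.36) = e^(−4.437) = 0.01183; e^(−k₂τ) = e^(−0.4602) = 0.6312.
C_R = 1.88×0.756/(0.195−1.88) × (0.01183−0.6312) = (-0.8435)×(-0.6193) = 0.5224 mol/dm³.
C_A = C_{A0}e^(−k₁τ) = 0.008946 mol/dm³, so C_S = C_{A0}−C_A−C_R = 0.2247 mol/dm³; C_R/C_S = 2.33.

2.33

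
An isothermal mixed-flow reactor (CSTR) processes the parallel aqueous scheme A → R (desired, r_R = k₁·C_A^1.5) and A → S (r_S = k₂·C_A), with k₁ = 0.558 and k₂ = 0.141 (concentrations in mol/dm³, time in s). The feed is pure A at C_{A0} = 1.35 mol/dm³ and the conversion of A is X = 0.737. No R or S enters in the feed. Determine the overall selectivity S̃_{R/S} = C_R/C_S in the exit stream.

2.36

Exit C_A = C_{A0}(1−X) = 1.35×0.263 = 0.3551 mol/dm³.
Rates in a CSTR are evaluated at the outlet concentration: r_R = 0.558×0.3551^1.5 = 0.1181, r_S = 0.141×0.3551 = 0.05006.
Overall selectivity = C_R/C_S = r_Rτ/(r_Sτ) = r_R/r_S = 2.36.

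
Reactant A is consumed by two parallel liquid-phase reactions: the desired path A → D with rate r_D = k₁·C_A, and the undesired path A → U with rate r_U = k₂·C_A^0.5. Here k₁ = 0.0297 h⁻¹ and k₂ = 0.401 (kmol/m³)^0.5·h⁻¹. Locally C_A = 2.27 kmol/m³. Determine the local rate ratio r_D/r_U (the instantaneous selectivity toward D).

S_{D/U} = r_D/r_U = (k₁·C_A)/(k₂·C_A^0.5) = (k₁/k₂)·C_A^0.5.
= (0.0297×2.270) / (0.401×2.270^0.5) = 0.06742/0.6042 = 0.112.

0.112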